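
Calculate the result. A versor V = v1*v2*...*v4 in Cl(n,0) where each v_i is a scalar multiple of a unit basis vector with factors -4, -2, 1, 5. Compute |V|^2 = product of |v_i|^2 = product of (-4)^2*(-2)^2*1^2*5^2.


Each vector v_i has |v_i|^2 = s_i^2
Squared scales: (-4)^2 = 16, (-2)^2 = 4, 1^2 = 1, 5^2 = 25
|V|^2 = 16 * 4 * 1 * 25
= 1600


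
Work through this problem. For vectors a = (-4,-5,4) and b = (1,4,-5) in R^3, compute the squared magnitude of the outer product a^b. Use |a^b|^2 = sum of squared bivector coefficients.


a wedge b = (a1*b2 - a2*b1)*e12 + (a1*b3 - a3*b1)*e13 + (a2*b3 - a3*b2)*e23
e12 coeff: (-4)*4 - (-5)*1 = -16 - (-5) = -11
e13 coeff: (-4)*(-5) - 4*1 = 20 - 4 = 16
e23 coeff: (-5)*(-5) - 4*4 = 25 - 16 = 9
|a wedge b|^2 = (-11)^2 + 16^2 + 9^2
= 121 + 256 + 81
= 458


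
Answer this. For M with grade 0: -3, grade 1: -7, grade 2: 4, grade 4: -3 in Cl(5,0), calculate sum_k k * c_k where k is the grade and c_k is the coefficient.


Grade-weighted sum = sum of grade_k * coefficient_k
0*(-3) = 0
1*(-7) = -7
2*4 = 8
4*(-3) = -12
Total = 0 + (-7) + 8 + (-12) = -11


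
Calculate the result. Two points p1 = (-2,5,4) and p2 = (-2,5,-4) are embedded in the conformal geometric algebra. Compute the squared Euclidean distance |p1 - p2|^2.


p1 - p2 = (0, 0, 8)
|p1 - p2|^2 = 0^2 + 0^2 + 8^2
= 0 + 0 + 64
= 64


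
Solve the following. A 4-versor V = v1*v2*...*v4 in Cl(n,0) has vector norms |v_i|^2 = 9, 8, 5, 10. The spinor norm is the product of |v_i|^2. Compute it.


Spinor norm N(V) = |v1|^2 * |v2|^2 * ... * |v4|^2
= 9 * 8 * 5 * 10
Running product: 9, 72, 360, 3600
N(V) = 3600


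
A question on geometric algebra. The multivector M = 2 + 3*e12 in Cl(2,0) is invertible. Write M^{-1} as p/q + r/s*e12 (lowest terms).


M = 2 + 3*e12, where e12^2 = -1.
Since M commutes with its reverse ~M = a - b*e12, M * ~M = a^2 - b^2*e12^2 = a^2 + b^2.
So M^{-1} = ~M / (a^2 + b^2) = (a - b*e12)/(a^2 + b^2).
a^2 + b^2 = 4 + 9 = 13
Scalar part = 2/13 = 2/13
Bivector coeff = -3/13 = -3/13
M^{-1} = 2/13 - 3/13*e12


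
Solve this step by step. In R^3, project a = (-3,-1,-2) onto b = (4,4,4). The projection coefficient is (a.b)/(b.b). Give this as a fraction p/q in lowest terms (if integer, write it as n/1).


Projection coefficient = (a . b) / (b . b)
a . b = (-3)*4 + (-1)*4 + (-2)*4
= -12 + (-4) + (-8) = -24
b . b = 4^2 + 4^2 + 4^2
= 16 + 16 + 16 = 48
Coefficient = -24/48
In lowest terms: -1/2


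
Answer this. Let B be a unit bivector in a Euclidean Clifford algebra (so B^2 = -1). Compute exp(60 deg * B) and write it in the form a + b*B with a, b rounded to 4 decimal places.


For a unit bivector B with B^2 = -1, the exponential series gives
e^(theta*B) = cos(theta) + sin(theta)*B (the GA analogue of Euler's formula).
theta = 60 degrees = 1.047198 rad
cos(60 deg) = 0.5000
sin(60 deg) = 0.8660
exp(theta*B) = 0.5000 + 0.8660*B


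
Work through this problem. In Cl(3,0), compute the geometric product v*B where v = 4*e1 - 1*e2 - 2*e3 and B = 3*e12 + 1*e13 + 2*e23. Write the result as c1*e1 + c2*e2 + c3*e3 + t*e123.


vB has grade-1 (vector) and grade-3 (trivector) parts: vB = (v _| B) + (v ^ B).
Vector part <vB>_1:
  e1: -v2*b12 - v3*b13 = -(-1)*(3) - (-2)*(1) = 5
  e2: v1*b12 - v3*b23 = (4)*(3) - (-2)*(2) = 16
  e3: v1*b13 + v2*b23 = (4)*(1) + (-1)*(2) = 2
Trivector part <vB>_3:
  e123: v1*b23 - v2*b13 + v3*b12 = (4)*(2) - (-1)*(1) + (-2)*(3) = 3
vB = 5*e1 + 16*e2 + 2*e3 + 3*e123


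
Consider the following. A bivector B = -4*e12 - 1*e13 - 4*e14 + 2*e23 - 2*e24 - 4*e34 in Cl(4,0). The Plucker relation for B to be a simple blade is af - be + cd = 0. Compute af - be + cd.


Plucker relation: af - be + cd
a*f = (-4)*(-4) = 16
b*e = (-1)*(-2) = 2
c*d = (-4)*2 = -8
af - be + cd = 16 - 2 + (-8)
= 6


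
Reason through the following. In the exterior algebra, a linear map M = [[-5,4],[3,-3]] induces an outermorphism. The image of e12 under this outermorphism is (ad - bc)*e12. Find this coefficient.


The outermorphism of a linear map f sends e1^e2 to f(e1)^f(e2).
f(e1) = -5*e1 + 3*e2
f(e2) = 4*e1 - 3*e2
f(e1) ^ f(e2) = (-5*e1 + 3*e2) ^ (4*e1 - 3*e2)
= (-5)*(-3)*e12 + 3*4*e21
= (15 - 12)*e12
= 3*e12
Coefficient = 3


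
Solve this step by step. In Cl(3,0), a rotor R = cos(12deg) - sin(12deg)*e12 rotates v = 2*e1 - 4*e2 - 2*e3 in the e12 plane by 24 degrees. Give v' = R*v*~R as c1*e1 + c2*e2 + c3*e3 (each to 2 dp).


Rotor R = cos(12deg) - sin(12deg)*e12
Rotation angle theta = 2 * 12 = 24 degrees in the e12 plane (e1 -> e2).
The component perpendicular to the plane (e3) is invariant: v'_3 = v3 = -2.00
cos(24deg) = 0.9135, sin(24deg) = 0.4067
v'_1 = v1*cos(theta) - v2*sin(theta) = 2*0.9135 - (-4)*0.4067 = 3.45
v'_2 = v1*sin(theta) + v2*cos(theta) = 2*0.4067 + (-4)*0.9135 = -2.84
v' = 3.45*e1 - 2.84*e2 - 2.00*e3


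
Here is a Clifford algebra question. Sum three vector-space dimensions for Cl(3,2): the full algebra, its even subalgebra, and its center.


n = 3 + 2 = 5
Total dim = 2^5 = 32
Even subalgebra dim = 2^4 = 16
n is odd, so center dim = 2
Sum = 32 + 16 + 2 = 50


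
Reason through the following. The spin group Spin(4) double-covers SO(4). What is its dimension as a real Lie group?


Spin(n) double-covers SO(n); both have Lie algebra so(n) of dimension n(n-1)/2.
n = 4
n(n-1) = 4 * 3 = 12
dim Spin(4) = 12/2 = 6


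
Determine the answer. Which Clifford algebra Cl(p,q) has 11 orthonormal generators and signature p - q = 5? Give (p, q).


We need p + q = 11 and p - q = 5.
Adding: 2p = 11 + 5 = 16, so p = 8.
Then q = 11 - 8 = 3.
(p, q) = (8, 3)


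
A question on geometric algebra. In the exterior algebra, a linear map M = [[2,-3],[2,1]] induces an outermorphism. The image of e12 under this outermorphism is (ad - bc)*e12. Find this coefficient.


The outermorphism of a linear map f sends e1^e2 to f(e1)^f(e2).
f(e1) = 2*e1 + 2*e2
f(e2) = -3*e1 + 1*e2
f(e1) ^ f(e2) = (2*e1 + 2*e2) ^ (-3*e1 + 1*e2)
= 2*1*e12 + 2*(-3)*e21
= (2 - (-6))*e12
= 8*e12
Coefficient = 8


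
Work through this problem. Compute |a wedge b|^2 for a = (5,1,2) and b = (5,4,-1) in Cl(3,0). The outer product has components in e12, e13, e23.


a wedge b = (a1*b2 - a2*b1)*e12 + (a1*b3 - a3*b1)*e13 + (a2*b3 - a3*b2)*e23
e12 coeff: 5*4 - 1*5 = 20 - 5 = 15
e13 coeff: 5*(-1) - 2*5 = -5 - 10 = -15
e23 coeff: 1*(-1) - 2*4 = -1 - 8 = -9
|a wedge b|^2 = 15^2 + (-15)^2 + (-9)^2
= 225 + 225 + 81
= 531


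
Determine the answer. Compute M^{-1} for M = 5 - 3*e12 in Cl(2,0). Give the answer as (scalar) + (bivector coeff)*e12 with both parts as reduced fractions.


M = 5 - 3*e12, where e12^2 = -1.
Since M commutes with its reverse ~M = a - b*e12, M * ~M = a^2 - b^2*e12^2 = a^2 + b^2.
So M^{-1} = ~M / (a^2 + b^2) = (a - b*e12)/(a^2 + b^2).
a^2 + b^2 = 25 + 9 = 34
Scalar part = 5/34 = 5/34
Bivector coeff = 3/34 = 3/34
M^{-1} = 5/34 + 3/34*e12


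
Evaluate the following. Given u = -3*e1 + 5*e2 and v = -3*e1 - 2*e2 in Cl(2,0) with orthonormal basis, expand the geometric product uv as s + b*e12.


Expand: (-3*e1 + 5*e2)(-3*e1 - 2*e2)
= (-3)*(-3)*e1e1 + (-3)*(-2)*e1e2 + 5*(-3)*e2e1 + 5*(-2)*e2e2
Using e1^2 = e2^2 = 1, e2e1 = -e1e2:
Scalar part s = (-3)*(-3) + 5*(-2) = 9 + (-10) = -1
Bivector part b = (-3)*(-2) - 5*(-3) = 6 - (-15) = 21
uv = -1 + 21*e12


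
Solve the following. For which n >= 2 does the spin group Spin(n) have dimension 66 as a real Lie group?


dim Spin(n) = dim so(n) = n(n-1)/2.
Solve n(n-1)/2 = 66, i.e. n^2 - n - 132 = 0.
Discriminant = 1 + 8*66 = 529
n = (1 + sqrt(529))/2 = (1 + 23)/2 = 12


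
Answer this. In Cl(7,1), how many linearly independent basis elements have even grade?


Even subalgebra dimension = 2^(n-1)
n = 7 + 1 = 8
2^(8 - 1) = 2^7 = 128
Verification: sum of C(8,k) for even k = 1 + 28 + 70 + 28 + 1 = 128
Result = 128


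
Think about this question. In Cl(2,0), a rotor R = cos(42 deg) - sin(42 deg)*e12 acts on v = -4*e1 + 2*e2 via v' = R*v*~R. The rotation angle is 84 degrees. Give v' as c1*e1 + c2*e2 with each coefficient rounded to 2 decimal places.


Rotor R = cos(42deg) - sin(42deg)*e12
Rotation angle theta = 2 * 42 = 84 degrees
v' = R*v*~R rotates v by theta.
cos(84deg) = 0.1045, sin(84deg) = 0.9945
v'_1 = -4*cos(84deg) - 2*sin(84deg)
= -4*0.1045 - 2*0.9945
= -2.41
v'_2 = -4*sin(84deg) + 2*cos(84deg)
= -4*0.9945 + 2*0.1045
= -3.77
v' = -2.41*e1 - 3.77*e2


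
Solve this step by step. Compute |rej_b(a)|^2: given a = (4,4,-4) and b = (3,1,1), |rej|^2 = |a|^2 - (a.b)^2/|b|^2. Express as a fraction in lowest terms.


|a|^2 = 4^2 + 4^2 + (-4)^2 = 48
|b|^2 = 3^2 + 1^2 + 1^2 = 11
a . b = 4*3 + 4*1 + (-4)*1 = 12
(a.b)^2 = 12^2 = 144
|rej|^2 = 48 - 144/11
= (528 - 144)/11
= 384/11
In lowest terms: 384/11


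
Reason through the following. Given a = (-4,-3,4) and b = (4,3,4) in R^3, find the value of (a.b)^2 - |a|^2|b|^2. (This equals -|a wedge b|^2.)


a . b = (-4)*4 + (-3)*3 + 4*4
= -16 + (-9) + 16 = -9
|a|^2 = (-4)^2 + (-3)^2 + 4^2 = 41
|b|^2 = 4^2 + 3^2 + 4^2 = 41
(a.b)^2 = (-9)^2 = 81
|a|^2 * |b|^2 = 41 * 41 = 1681
Result = 81 - 1681 = -1600


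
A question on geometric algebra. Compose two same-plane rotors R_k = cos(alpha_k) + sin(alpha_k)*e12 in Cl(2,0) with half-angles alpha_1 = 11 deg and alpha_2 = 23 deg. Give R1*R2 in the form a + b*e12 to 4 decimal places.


Same-plane rotors commute and their half-angles add:
R1*R2 = cos(a1 + a2) + sin(a1 + a2)*e12.
a1 + a2 = 11 + 23 = 34 deg
cos(34 deg) = 0.8290
sin(34 deg) = 0.5592
R1*R2 = 0.8290 + 0.5592*e12


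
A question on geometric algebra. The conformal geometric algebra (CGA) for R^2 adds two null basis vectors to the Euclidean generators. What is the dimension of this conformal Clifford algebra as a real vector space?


The conformal model of R^2 uses Cl(3,1): the 2 Euclidean generators plus two extra orthogonal generators e+ (e+^2 = +1) and e- (e-^2 = -1), from which the null vectors e0, einf are built.
Number of generators m = 2 + 2 = 4.
dim Cl(p,q) = 2^m = 2^4 = 16


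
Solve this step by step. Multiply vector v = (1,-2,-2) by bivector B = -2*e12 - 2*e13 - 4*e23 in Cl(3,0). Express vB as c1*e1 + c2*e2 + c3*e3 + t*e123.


vB has grade-1 (vector) and grade-3 (trivector) parts: vB = (v _| B) + (v ^ B).
Vector part <vB>_1:
  e1: -v2*b12 - v3*b13 = -(-2)*(-2) - (-2)*(-2) = -8
  e2: v1*b12 - v3*b23 = (1)*(-2) - (-2)*(-4) = -10
  e3: v1*b13 + v2*b23 = (1)*(-2) + (-2)*(-4) = 6
Trivector part <vB>_3:
  e123: v1*b23 - v2*b13 + v3*b12 = (1)*(-4) - (-2)*(-2) + (-2)*(-2) = -4
vB = -8*e1 - 10*e2 + 6*e3 - 4*e123


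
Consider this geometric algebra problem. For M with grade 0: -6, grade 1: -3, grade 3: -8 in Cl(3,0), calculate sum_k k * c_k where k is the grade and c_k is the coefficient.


Grade-weighted sum = sum of grade_k * coefficient_k
0*(-6) = 0
1*(-3) = -3
3*(-8) = -24
Total = 0 + (-3) + (-24) = -27


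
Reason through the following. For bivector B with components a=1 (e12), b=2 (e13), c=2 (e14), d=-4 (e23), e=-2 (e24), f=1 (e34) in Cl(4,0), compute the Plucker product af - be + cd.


Plucker relation: af - be + cd
a*f = 1*1 = 1
b*e = 2*(-2) = -4
c*d = 2*(-4) = -8
af - be + cd = 1 - (-4) + (-8)
= -3


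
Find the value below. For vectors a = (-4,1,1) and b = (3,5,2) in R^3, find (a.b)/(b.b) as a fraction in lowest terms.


Projection coefficient = (a . b) / (b . b)
a . b = (-4)*3 + 1*5 + 1*2
= -12 + 5 + 2 = -5
b . b = 3^2 + 5^2 + 2^2
= 9 + 25 + 4 = 38
Coefficient = -5/38
In lowest terms: -5/38


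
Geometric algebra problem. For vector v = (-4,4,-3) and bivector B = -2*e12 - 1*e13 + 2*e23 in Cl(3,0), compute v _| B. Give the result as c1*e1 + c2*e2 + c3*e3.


Left contraction v _| B = <vB>_1 (grade-1 part of the geometric product vB).
Using e1_|e12 = e2, e2_|e12 = -e1, e1_|e13 = e3, e3_|e13 = -e1, e2_|e23 = e3, e3_|e23 = -e2:
e1 coeff: -v2*b12 - v3*b13 = -(4)*(-2) - (-3)*(-1) = 5
e2 coeff: v1*b12 - v3*b23 = (-4)*(-2) - (-3)*(2) = 14
e3 coeff: v1*b13 + v2*b23 = (-4)*(-1) + (4)*(2) = 12
v _| B = 5*e1 + 14*e2 + 12*e3


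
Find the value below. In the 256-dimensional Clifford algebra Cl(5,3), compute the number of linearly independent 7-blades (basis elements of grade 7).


Number of grade-k basis blades in Cl(p,q) with n = p + q is C(n, k).
n = 5 + 3 = 8
C(8, 7) = 8! / (7! * 1!)
= 40320 / (5040 * 1)
= 8


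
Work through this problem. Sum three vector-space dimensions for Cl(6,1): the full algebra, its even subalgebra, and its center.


n = 6 + 1 = 7
Total dim = 2^7 = 128
Even subalgebra dim = 2^6 = 64
n is odd, so center dim = 2
Sum = 128 + 64 + 2 = 194


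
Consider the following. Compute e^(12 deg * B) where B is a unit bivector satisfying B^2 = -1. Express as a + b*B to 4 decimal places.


For a unit bivector B with B^2 = -1, the exponential series gives
e^(theta*B) = cos(theta) + sin(theta)*B (the GA analogue of Euler's formula).
theta = 12 degrees = 0.20944 rad
cos(12 deg) = 0.9781
sin(12 deg) = 0.2079
exp(theta*B) = 0.9781 + 0.2079*B


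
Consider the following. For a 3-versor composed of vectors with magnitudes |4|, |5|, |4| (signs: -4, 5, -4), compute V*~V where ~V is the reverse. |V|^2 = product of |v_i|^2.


Each vector v_i has |v_i|^2 = s_i^2
Squared scales: (-4)^2 = 16, 5^2 = 25, (-4)^2 = 16
|V|^2 = 16 * 25 * 16
= 6400


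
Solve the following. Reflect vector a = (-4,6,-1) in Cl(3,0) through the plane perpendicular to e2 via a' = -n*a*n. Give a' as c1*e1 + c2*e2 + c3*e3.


Reflection formula: a' = -n*a*n, with n = e2 (unit vector, n^2 = 1).
For reflection through hyperplane perp to e2:
The component along e2 flips sign, others stay.
a = (-4, 6, -1)
a' = (-4, -6, -1)
a' = -4*e1 - 6*e2 - 1*e3


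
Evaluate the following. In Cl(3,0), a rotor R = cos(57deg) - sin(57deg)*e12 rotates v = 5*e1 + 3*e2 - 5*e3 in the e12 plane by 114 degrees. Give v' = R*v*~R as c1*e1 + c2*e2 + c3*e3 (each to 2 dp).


Rotor R = cos(57deg) - sin(57deg)*e12
Rotation angle theta = 2 * 57 = 114 degrees in the e12 plane (e1 -> e2).
The component perpendicular to the plane (e3) is invariant: v'_3 = v3 = -5.00
cos(114deg) = -0.4067, sin(114deg) = 0.9135
v'_1 = v1*cos(theta) - v2*sin(theta) = 5*(-0.4067) - 3*0.9135 = -4.77
v'_2 = v1*sin(theta) + v2*cos(theta) = 5*0.9135 + 3*(-0.4067) = 3.35
v' = -4.77*e1 + 3.35*e2 - 5.00*e3


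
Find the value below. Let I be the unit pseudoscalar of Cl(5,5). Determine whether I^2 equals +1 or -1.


The pseudoscalar I = e1...e_n (product of all n generators) of Cl(p,q) satisfies I^2 = (-1)^(q + n(n-1)/2).
p = 5, q = 5, n = p + q = 10
n(n-1)/2 = 10 * 9 / 2 = 45
Exponent = q + n(n-1)/2 = 5 + 45 = 50
I^2 = (-1)^50 = +1


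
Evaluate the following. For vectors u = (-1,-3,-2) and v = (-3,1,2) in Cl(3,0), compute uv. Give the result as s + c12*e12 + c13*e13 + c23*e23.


In Cl(3,0): e_i^2 = 1, e_ie_j = -e_je_i for i != j.
Scalar part = u . v = (-1)*(-3) + (-3)*1 + (-2)*2
= 3 + (-3) + (-4) = -4
e12 coeff = (-1)*1 - (-3)*(-3) = -1 - 9 = -10
e13 coeff = (-1)*2 - (-2)*(-3) = -2 - 6 = -8
e23 coeff = (-3)*2 - (-2)*1 = -6 - (-2) = -4
uv = -4 - 10*e12 - 8*e13 - 4*e23


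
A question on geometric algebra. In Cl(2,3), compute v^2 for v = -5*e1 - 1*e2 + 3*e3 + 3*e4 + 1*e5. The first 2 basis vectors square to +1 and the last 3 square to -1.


v^2 = sum of c_i^2 * e_i^2
Positive signature terms (e_i^2 = +1): (-5)^2 + (-1)^2 = 26
Negative signature terms (e_j^2 = -1): 3^2 + 3^2 + 1^2 = 19
v^2 = 26 - 19 = 7


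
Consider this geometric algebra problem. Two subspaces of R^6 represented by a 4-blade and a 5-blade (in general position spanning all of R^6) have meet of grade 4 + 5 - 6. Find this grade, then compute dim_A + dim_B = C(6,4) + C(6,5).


Meet grade = grade(A) + grade(B) - n
= 4 + 5 - 6 = 3
C(6,4) = 15
C(6,5) = 6
dim_A + dim_B = 15 + 6 = 21


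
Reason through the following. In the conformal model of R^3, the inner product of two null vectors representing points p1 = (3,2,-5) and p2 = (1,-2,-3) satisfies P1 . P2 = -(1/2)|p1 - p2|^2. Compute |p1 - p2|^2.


p1 - p2 = (2, 4, -2)
|p1 - p2|^2 = 2^2 + 4^2 + (-2)^2
= 4 + 16 + 4
= 24


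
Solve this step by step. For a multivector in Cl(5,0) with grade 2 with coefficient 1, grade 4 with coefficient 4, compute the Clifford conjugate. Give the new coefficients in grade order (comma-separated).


Clifford conjugate sign for grade k: (-1)^(k(k+1)/2)
Grade 2: (-1)^(2*3/2) = (-1)^3 = -1, coeff 1 -> -1
Grade 4: (-1)^(4*5/2) = (-1)^10 = 1, coeff 4 -> 4
Conjugated coefficients: -1, 4


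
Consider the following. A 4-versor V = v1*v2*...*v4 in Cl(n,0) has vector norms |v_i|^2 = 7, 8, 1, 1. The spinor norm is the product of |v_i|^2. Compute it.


Spinor norm N(V) = |v1|^2 * |v2|^2 * ... * |v4|^2
= 7 * 8 * 1 * 1
Running product: 7, 56, 56, 56
N(V) = 56


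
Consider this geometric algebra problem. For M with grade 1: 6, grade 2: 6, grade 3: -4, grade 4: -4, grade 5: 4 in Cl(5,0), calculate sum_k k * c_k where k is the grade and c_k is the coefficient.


Grade-weighted sum = sum of grade_k * coefficient_k
1*6 = 6
2*6 = 12
3*(-4) = -12
4*(-4) = -16
5*4 = 20
Total = 6 + 12 + (-12) + (-16) + 20 = 10


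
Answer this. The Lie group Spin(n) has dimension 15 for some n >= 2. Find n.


dim Spin(n) = dim so(n) = n(n-1)/2.
Solve n(n-1)/2 = 15, i.e. n^2 - n - 30 = 0.
Discriminant = 1 + 8*15 = 121
n = (1 + sqrt(121))/2 = (1 + 11)/2 = 6


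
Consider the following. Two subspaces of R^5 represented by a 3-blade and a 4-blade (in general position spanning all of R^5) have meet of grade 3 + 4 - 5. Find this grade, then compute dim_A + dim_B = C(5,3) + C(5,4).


Meet grade = grade(A) + grade(B) - n
= 3 + 4 - 5 = 2
C(5,3) = 10
C(5,4) = 5
dim_A + dim_B = 10 + 5 = 15


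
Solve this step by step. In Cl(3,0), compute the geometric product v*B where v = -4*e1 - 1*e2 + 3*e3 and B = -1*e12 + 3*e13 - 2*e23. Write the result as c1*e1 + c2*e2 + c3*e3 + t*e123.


vB has grade-1 (vector) and grade-3 (trivector) parts: vB = (v _| B) + (v ^ B).
Vector part <vB>_1:
  e1: -v2*b12 - v3*b13 = -(-1)*(-1) - (3)*(3) = -10
  e2: v1*b12 - v3*b23 = (-4)*(-1) - (3)*(-2) = 10
  e3: v1*b13 + v2*b23 = (-4)*(3) + (-1)*(-2) = -10
Trivector part <vB>_3:
  e123: v1*b23 - v2*b13 + v3*b12 = (-4)*(-2) - (-1)*(3) + (3)*(-1) = 8
vB = -10*e1 + 10*e2 - 10*e3 + 8*e123


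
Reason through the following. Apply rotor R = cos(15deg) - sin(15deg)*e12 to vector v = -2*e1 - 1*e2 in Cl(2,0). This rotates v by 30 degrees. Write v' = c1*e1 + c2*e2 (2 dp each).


Rotor R = cos(15deg) - sin(15deg)*e12
Rotation angle theta = 2 * 15 = 30 degrees
v' = R*v*~R rotates v by theta.
cos(30deg) = 0.8660, sin(30deg) = 0.5000
v'_1 = -2*cos(30deg) - (-1)*sin(30deg)
= -2*0.8660 - (-1)*0.5000
= -1.23
v'_2 = -2*sin(30deg) + (-1)*cos(30deg)
= -2*0.5000 + (-1)*0.8660
= -1.87
v' = -1.23*e1 - 1.87*e2


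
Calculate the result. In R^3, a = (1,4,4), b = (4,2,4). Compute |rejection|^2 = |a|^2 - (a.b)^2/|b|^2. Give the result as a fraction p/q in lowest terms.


|a|^2 = 1^2 + 4^2 + 4^2 = 33
|b|^2 = 4^2 + 2^2 + 4^2 = 36
a . b = 1*4 + 4*2 + 4*4 = 28
(a.b)^2 = 28^2 = 784
|rej|^2 = 33 - 784/36
= (1188 - 784)/36
= 404/36
In lowest terms: 101/9


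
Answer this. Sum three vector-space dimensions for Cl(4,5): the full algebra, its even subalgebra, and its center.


n = 4 + 5 = 9
Total dim = 2^9 = 512
Even subalgebra dim = 2^8 = 256
n is odd, so center dim = 2
Sum = 512 + 256 + 2 = 770


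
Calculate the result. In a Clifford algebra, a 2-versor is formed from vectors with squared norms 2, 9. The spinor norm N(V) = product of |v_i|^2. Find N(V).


Spinor norm N(V) = |v1|^2 * |v2|^2 * ... * |v2|^2
= 2 * 9
Running product: 2, 18
N(V) = 18


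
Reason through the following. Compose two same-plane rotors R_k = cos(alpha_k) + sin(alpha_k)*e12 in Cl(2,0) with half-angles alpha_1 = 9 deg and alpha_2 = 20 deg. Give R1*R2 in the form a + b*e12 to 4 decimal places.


Same-plane rotors commute and their half-angles add:
R1*R2 = cos(a1 + a2) + sin(a1 + a2)*e12.
a1 + a2 = 9 + 20 = 29 deg
cos(29 deg) = 0.8746
sin(29 deg) = 0.4848
R1*R2 = 0.8746 + 0.4848*e12


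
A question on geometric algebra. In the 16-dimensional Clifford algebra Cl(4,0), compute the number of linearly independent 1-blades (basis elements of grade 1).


Number of grade-k basis blades in Cl(p,q) with n = p + q is C(n, k).
n = 4 + 0 = 4
C(4, 1) = 4! / (1! * 3!)
= 24 / (1 * 6)
= 4


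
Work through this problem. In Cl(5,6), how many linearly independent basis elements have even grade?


Even subalgebra dimension = 2^(n-1)
n = 5 + 6 = 11
2^(11 - 1) = 2^10 = 1024
Verification: sum of C(11,k) for even k = 1 + 55 + 330 + 462 + 165 + 11 = 1024
Result = 1024


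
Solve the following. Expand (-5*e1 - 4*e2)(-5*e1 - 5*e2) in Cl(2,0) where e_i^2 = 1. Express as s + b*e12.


Expand: (-5*e1 - 4*e2)(-5*e1 - 5*e2)
= (-5)*(-5)*e1e1 + (-5)*(-5)*e1e2 + (-4)*(-5)*e2e1 + (-4)*(-5)*e2e2
Using e1^2 = e2^2 = 1, e2e1 = -e1e2:
Scalar part s = (-5)*(-5) + (-4)*(-5) = 25 + 20 = 45
Bivector part b = (-5)*(-5) - (-4)*(-5) = 25 - 20 = 5
uv = 45 + 5*e12


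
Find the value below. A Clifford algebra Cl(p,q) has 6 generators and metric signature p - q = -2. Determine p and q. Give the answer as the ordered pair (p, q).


We need p + q = 6 and p - q = -2.
Adding: 2p = 6 + (-2) = 4, so p = 2.
Then q = 6 - 2 = 4.
(p, q) = (2, 4)


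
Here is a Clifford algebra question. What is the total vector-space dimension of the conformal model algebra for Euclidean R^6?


The conformal model of R^6 uses Cl(7,1): the 6 Euclidean generators plus two extra orthogonal generators e+ (e+^2 = +1) and e- (e-^2 = -1), from which the null vectors e0, einf are built.
Number of generators m = 6 + 2 = 8.
dim Cl(p,q) = 2^m = 2^8 = 256


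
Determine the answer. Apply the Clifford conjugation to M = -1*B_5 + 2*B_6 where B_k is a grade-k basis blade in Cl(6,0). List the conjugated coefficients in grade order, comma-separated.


Clifford conjugate sign for grade k: (-1)^(k(k+1)/2)
Grade 5: (-1)^(5*6/2) = (-1)^15 = -1, coeff -1 -> 1
Grade 6: (-1)^(6*7/2) = (-1)^21 = -1, coeff 2 -> -2
Conjugated coefficients: 1, -2


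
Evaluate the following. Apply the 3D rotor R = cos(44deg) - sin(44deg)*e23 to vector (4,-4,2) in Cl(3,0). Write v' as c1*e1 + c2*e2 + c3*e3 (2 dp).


Rotor R = cos(44deg) - sin(44deg)*e23
Rotation angle theta = 2 * 44 = 88 degrees in the e23 plane (e2 -> e3).
The component perpendicular to the plane (e1) is invariant: v'_1 = v1 = 4.00
cos(88deg) = 0.0349, sin(88deg) = 0.9994
v'_2 = v2*cos(theta) - v3*sin(theta) = -4*0.0349 - 2*0.9994 = -2.14
v'_3 = v2*sin(theta) + v3*cos(theta) = -4*0.9994 + 2*0.0349 = -3.93
v' = 4.00*e1 - 2.14*e2 - 3.93*e3


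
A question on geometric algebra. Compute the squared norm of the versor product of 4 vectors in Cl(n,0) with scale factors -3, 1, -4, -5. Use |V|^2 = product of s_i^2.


Each vector v_i has |v_i|^2 = s_i^2
Squared scales: (-3)^2 = 9, 1^2 = 1, (-4)^2 = 16, (-5)^2 = 25
|V|^2 = 9 * 1 * 16 * 25
= 3600


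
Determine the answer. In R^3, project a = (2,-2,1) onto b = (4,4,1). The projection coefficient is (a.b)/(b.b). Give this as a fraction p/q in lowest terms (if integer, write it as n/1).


Projection coefficient = (a . b) / (b . b)
a . b = 2*4 + (-2)*4 + 1*1
= 8 + (-8) + 1 = 1
b . b = 4^2 + 4^2 + 1^2
= 16 + 16 + 1 = 33
Coefficient = 1/33
In lowest terms: 1/33


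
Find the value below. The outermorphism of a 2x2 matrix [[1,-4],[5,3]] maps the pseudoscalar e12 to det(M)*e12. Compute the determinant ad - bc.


The outermorphism of a linear map f sends e1^e2 to f(e1)^f(e2).
f(e1) = 1*e1 + 5*e2
f(e2) = -4*e1 + 3*e2
f(e1) ^ f(e2) = (1*e1 + 5*e2) ^ (-4*e1 + 3*e2)
= 1*3*e12 + 5*(-4)*e21
= (3 - (-20))*e12
= 23*e12
Coefficient = 23


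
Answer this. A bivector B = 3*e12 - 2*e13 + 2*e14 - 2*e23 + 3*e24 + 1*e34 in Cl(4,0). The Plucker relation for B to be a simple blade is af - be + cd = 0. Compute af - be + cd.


Plucker relation: af - be + cd
a*f = 3*1 = 3
b*e = (-2)*3 = -6
c*d = 2*(-2) = -4
af - be + cd = 3 - (-6) + (-4)
= 5


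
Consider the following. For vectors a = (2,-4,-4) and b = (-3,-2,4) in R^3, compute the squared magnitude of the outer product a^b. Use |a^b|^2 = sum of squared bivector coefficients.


a wedge b = (a1*b2 - a2*b1)*e12 + (a1*b3 - a3*b1)*e13 + (a2*b3 - a3*b2)*e23
e12 coeff: 2*(-2) - (-4)*(-3) = -4 - 12 = -16
e13 coeff: 2*4 - (-4)*(-3) = 8 - 12 = -4
e23 coeff: (-4)*4 - (-4)*(-2) = -16 - 8 = -24
|a wedge b|^2 = (-16)^2 + (-4)^2 + (-24)^2
= 256 + 16 + 576
= 848


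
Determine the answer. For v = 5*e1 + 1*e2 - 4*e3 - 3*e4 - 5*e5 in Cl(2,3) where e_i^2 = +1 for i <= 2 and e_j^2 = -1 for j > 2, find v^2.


v^2 = sum of c_i^2 * e_i^2
Positive signature terms (e_i^2 = +1): 5^2 + 1^2 = 26
Negative signature terms (e_j^2 = -1): (-4)^2 + (-3)^2 + (-5)^2 = 50
v^2 = 26 - 50 = -24


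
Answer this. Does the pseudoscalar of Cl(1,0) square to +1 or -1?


The pseudoscalar I = e1...e_n (product of all n generators) of Cl(p,q) satisfies I^2 = (-1)^(q + n(n-1)/2).
p = 1, q = 0, n = p + q = 1
n(n-1)/2 = 1 * 0 / 2 = 0
Exponent = q + n(n-1)/2 = 0 + 0 = 0
I^2 = (-1)^0 = +1


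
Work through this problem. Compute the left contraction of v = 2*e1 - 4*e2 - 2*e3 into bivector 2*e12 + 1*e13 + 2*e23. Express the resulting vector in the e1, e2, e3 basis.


Left contraction v _| B = <vB>_1 (grade-1 part of the geometric product vB).
Using e1_|e12 = e2, e2_|e12 = -e1, e1_|e13 = e3, e3_|e13 = -e1, e2_|e23 = e3, e3_|e23 = -e2:
e1 coeff: -v2*b12 - v3*b13 = -(-4)*(2) - (-2)*(1) = 10
e2 coeff: v1*b12 - v3*b23 = (2)*(2) - (-2)*(2) = 8
e3 coeff: v1*b13 + v2*b23 = (2)*(1) + (-4)*(2) = -6
v _| B = 10*e1 + 8*e2 - 6*e3


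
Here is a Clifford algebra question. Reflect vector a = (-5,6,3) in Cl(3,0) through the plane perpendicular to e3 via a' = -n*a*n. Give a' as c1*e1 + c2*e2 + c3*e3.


Reflection formula: a' = -n*a*n, with n = e3 (unit vector, n^2 = 1).
For reflection through hyperplane perp to e3:
The component along e3 flips sign, others stay.
a = (-5, 6, 3)
a' = (-5, 6, -3)
a' = -5*e1 + 6*e2 - 3*e3


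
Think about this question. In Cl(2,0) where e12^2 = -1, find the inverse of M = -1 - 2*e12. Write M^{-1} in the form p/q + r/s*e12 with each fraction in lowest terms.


M = -1 - 2*e12, where e12^2 = -1.
Since M commutes with its reverse ~M = a - b*e12, M * ~M = a^2 - b^2*e12^2 = a^2 + b^2.
So M^{-1} = ~M / (a^2 + b^2) = (a - b*e12)/(a^2 + b^2).
a^2 + b^2 = 1 + 4 = 5
Scalar part = -1/5 = -1/5
Bivector coeff = 2/5 = 2/5
M^{-1} = -1/5 + 2/5*e12


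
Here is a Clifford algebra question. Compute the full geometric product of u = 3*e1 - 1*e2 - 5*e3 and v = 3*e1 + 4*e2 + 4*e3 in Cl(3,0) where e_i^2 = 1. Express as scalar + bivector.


In Cl(3,0): e_i^2 = 1, e_ie_j = -e_je_i for i != j.
Scalar part = u . v = 3*3 + (-1)*4 + (-5)*4
= 9 + (-4) + (-20) = -15
e12 coeff = 3*4 - (-1)*3 = 12 - (-3) = 15
e13 coeff = 3*4 - (-5)*3 = 12 - (-15) = 27
e23 coeff = (-1)*4 - (-5)*4 = -4 - (-20) = 16
uv = -15 + 15*e12 + 27*e13 + 16*e23


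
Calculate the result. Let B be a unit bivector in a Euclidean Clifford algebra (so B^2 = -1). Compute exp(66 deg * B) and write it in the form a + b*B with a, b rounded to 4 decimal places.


For a unit bivector B with B^2 = -1, the exponential series gives
e^(theta*B) = cos(theta) + sin(theta)*B (the GA analogue of Euler's formula).
theta = 66 degrees = 1.151917 rad
cos(66 deg) = 0.4067
sin(66 deg) = 0.9135
exp(theta*B) = 0.4067 + 0.9135*B


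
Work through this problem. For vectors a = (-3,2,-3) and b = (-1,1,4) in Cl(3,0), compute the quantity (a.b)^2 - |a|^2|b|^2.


a . b = (-3)*(-1) + 2*1 + (-3)*4
= 3 + 2 + (-12) = -7
|a|^2 = (-3)^2 + 2^2 + (-3)^2 = 22
|b|^2 = (-1)^2 + 1^2 + 4^2 = 18
(a.b)^2 = (-7)^2 = 49
|a|^2 * |b|^2 = 22 * 18 = 396
Result = 49 - 396 = -347


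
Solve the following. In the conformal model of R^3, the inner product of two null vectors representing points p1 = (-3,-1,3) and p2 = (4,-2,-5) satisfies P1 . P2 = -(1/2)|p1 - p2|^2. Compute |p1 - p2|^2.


p1 - p2 = (-7, 1, 8)
|p1 - p2|^2 = (-7)^2 + 1^2 + 8^2
= 49 + 1 + 64
= 114


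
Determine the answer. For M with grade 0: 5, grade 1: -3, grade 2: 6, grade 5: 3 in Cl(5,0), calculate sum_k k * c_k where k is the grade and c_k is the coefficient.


Grade-weighted sum = sum of grade_k * coefficient_k
0*5 = 0
1*(-3) = -3
2*6 = 12
5*3 = 15
Total = 0 + (-3) + 12 + 15 = 24


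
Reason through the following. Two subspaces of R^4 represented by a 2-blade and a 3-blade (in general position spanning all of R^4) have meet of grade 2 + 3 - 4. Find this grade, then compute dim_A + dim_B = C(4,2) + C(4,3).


Meet grade = grade(A) + grade(B) - n
= 2 + 3 - 4 = 1
C(4,2) = 6
C(4,3) = 4
dim_A + dim_B = 6 + 4 = 10


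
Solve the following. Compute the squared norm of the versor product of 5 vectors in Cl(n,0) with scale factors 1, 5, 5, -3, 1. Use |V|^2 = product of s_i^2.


Each vector v_i has |v_i|^2 = s_i^2
Squared scales: 1^2 = 1, 5^2 = 25, 5^2 = 25, (-3)^2 = 9, 1^2 = 1
|V|^2 = 1 * 25 * 25 * 9 * 1
= 5625


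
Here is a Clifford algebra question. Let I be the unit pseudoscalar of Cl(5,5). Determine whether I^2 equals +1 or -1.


The pseudoscalar I = e1...e_n (product of all n generators) of Cl(p,q) satisfies I^2 = (-1)^(q + n(n-1)/2).
p = 5, q = 5, n = p + q = 10
n(n-1)/2 = 10 * 9 / 2 = 45
Exponent = q + n(n-1)/2 = 5 + 45 = 50
I^2 = (-1)^50 = +1


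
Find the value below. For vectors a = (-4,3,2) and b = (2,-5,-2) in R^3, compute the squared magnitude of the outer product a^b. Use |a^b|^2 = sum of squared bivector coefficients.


a wedge b = (a1*b2 - a2*b1)*e12 + (a1*b3 - a3*b1)*e13 + (a2*b3 - a3*b2)*e23
e12 coeff: (-4)*(-5) - 3*2 = 20 - 6 = 14
e13 coeff: (-4)*(-2) - 2*2 = 8 - 4 = 4
e23 coeff: 3*(-2) - 2*(-5) = -6 - (-10) = 4
|a wedge b|^2 = 14^2 + 4^2 + 4^2
= 196 + 16 + 16
= 228


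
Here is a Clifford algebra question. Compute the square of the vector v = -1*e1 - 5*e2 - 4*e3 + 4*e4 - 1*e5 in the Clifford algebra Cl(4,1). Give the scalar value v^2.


v^2 = sum of c_i^2 * e_i^2
Positive signature terms (e_i^2 = +1): (-1)^2 + (-5)^2 + (-4)^2 + 4^2 = 58
Negative signature terms (e_j^2 = -1): (-1)^2 = 1
v^2 = 58 - 1 = 57


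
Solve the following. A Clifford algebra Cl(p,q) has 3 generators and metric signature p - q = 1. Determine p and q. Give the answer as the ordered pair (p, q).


We need p + q = 3 and p - q = 1.
Adding: 2p = 3 + 1 = 4, so p = 2.
Then q = 3 - 2 = 1.
(p, q) = (2, 1)


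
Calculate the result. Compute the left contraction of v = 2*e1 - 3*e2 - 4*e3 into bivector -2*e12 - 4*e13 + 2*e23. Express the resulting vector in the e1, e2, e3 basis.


Left contraction v _| B = <vB>_1 (grade-1 part of the geometric product vB).
Using e1_|e12 = e2, e2_|e12 = -e1, e1_|e13 = e3, e3_|e13 = -e1, e2_|e23 = e3, e3_|e23 = -e2:
e1 coeff: -v2*b12 - v3*b13 = -(-3)*(-2) - (-4)*(-4) = -22
e2 coeff: v1*b12 - v3*b23 = (2)*(-2) - (-4)*(2) = 4
e3 coeff: v1*b13 + v2*b23 = (2)*(-4) + (-3)*(2) = -14
v _| B = -22*e1 + 4*e2 - 14*e3


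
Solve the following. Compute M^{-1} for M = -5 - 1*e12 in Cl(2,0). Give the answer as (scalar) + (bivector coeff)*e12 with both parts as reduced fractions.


M = -5 - 1*e12, where e12^2 = -1.
Since M commutes with its reverse ~M = a - b*e12, M * ~M = a^2 - b^2*e12^2 = a^2 + b^2.
So M^{-1} = ~M / (a^2 + b^2) = (a - b*e12)/(a^2 + b^2).
a^2 + b^2 = 25 + 1 = 26
Scalar part = -5/26 = -5/26
Bivector coeff = 1/26 = 1/26
M^{-1} = -5/26 + 1/26*e12


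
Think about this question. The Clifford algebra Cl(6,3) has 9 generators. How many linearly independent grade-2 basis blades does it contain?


Number of grade-k basis blades in Cl(p,q) with n = p + q is C(n, k).
n = 6 + 3 = 9
C(9, 2) = 9! / (2! * 7!)
= 362880 / (2 * 5040)
= 36


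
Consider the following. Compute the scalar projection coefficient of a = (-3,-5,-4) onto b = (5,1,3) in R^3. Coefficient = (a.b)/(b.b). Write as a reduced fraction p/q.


Projection coefficient = (a . b) / (b . b)
a . b = (-3)*5 + (-5)*1 + (-4)*3
= -15 + (-5) + (-12) = -32
b . b = 5^2 + 1^2 + 3^2
= 25 + 1 + 9 = 35
Coefficient = -32/35
In lowest terms: -32/35


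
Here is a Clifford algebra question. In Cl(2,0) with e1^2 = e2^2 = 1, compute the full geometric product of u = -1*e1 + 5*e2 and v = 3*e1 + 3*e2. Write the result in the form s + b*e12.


Expand: (-1*e1 + 5*e2)(3*e1 + 3*e2)
= (-1)*3*e1e1 + (-1)*3*e1e2 + 5*3*e2e1 + 5*3*e2e2
Using e1^2 = e2^2 = 1, e2e1 = -e1e2:
Scalar part s = (-1)*3 + 5*3 = -3 + 15 = 12
Bivector part b = (-1)*3 - 5*3 = -3 - 15 = -18
uv = 12 - 18*e12


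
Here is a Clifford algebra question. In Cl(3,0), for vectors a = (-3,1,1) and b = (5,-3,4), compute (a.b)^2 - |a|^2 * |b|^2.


a . b = (-3)*5 + 1*(-3) + 1*4
= -15 + (-3) + 4 = -14
|a|^2 = (-3)^2 + 1^2 + 1^2 = 11
|b|^2 = 5^2 + (-3)^2 + 4^2 = 50
(a.b)^2 = (-14)^2 = 196
|a|^2 * |b|^2 = 11 * 50 = 550
Result = 196 - 550 = -354


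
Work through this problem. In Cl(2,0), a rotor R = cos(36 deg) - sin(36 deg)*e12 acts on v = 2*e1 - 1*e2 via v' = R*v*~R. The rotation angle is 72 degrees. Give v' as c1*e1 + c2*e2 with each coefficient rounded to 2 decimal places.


Rotor R = cos(36deg) - sin(36deg)*e12
Rotation angle theta = 2 * 36 = 72 degrees
v' = R*v*~R rotates v by theta.
cos(72deg) = 0.3090, sin(72deg) = 0.9511
v'_1 = 2*cos(72deg) - (-1)*sin(72deg)
= 2*0.3090 - (-1)*0.9511
= 1.57
v'_2 = 2*sin(72deg) + (-1)*cos(72deg)
= 2*0.9511 + (-1)*0.3090
= 1.59
v' = 1.57*e1 + 1.59*e2


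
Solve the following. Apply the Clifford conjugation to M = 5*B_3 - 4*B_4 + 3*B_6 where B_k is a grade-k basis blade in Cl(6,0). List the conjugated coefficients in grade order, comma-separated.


Clifford conjugate sign for grade k: (-1)^(k(k+1)/2)
Grade 3: (-1)^(3*4/2) = (-1)^6 = 1, coeff 5 -> 5
Grade 4: (-1)^(4*5/2) = (-1)^10 = 1, coeff -4 -> -4
Grade 6: (-1)^(6*7/2) = (-1)^21 = -1, coeff 3 -> -3
Conjugated coefficients: 5, -4, -3


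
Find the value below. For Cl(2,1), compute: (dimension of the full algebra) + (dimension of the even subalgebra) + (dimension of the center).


n = 2 + 1 = 3
Total dim = 2^3 = 8
Even subalgebra dim = 2^2 = 4
n is odd, so center dim = 2
Sum = 8 + 4 + 2 = 14


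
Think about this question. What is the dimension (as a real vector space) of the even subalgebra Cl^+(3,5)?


Even subalgebra dimension = 2^(n-1)
n = 3 + 5 = 8
2^(8 - 1) = 2^7 = 128
Verification: sum of C(8,k) for even k = 1 + 28 + 70 + 28 + 1 = 128
Result = 128


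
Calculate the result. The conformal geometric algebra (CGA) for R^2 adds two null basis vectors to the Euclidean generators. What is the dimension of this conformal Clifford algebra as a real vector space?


The conformal model of R^2 uses Cl(3,1): the 2 Euclidean generators plus two extra orthogonal generators e+ (e+^2 = +1) and e- (e-^2 = -1), from which the null vectors e0, einf are built.
Number of generators m = 2 + 2 = 4.
dim Cl(p,q) = 2^m = 2^4 = 16


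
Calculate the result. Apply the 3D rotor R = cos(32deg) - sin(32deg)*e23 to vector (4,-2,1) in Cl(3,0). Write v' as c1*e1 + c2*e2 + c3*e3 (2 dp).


Rotor R = cos(32deg) - sin(32deg)*e23
Rotation angle theta = 2 * 32 = 64 degrees in the e23 plane (e2 -> e3).
The component perpendicular to the plane (e1) is invariant: v'_1 = v1 = 4.00
cos(64deg) = 0.4384, sin(64deg) = 0.8988
v'_2 = v2*cos(theta) - v3*sin(theta) = -2*0.4384 - 1*0.8988 = -1.78
v'_3 = v2*sin(theta) + v3*cos(theta) = -2*0.8988 + 1*0.4384 = -1.36
v' = 4.00*e1 - 1.78*e2 - 1.36*e3


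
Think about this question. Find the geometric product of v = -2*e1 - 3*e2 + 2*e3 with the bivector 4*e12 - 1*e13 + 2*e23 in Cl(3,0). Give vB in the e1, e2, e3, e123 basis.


vB has grade-1 (vector) and grade-3 (trivector) parts: vB = (v _| B) + (v ^ B).
Vector part <vB>_1:
  e1: -v2*b12 - v3*b13 = -(-3)*(4) - (2)*(-1) = 14
  e2: v1*b12 - v3*b23 = (-2)*(4) - (2)*(2) = -12
  e3: v1*b13 + v2*b23 = (-2)*(-1) + (-3)*(2) = -4
Trivector part <vB>_3:
  e123: v1*b23 - v2*b13 + v3*b12 = (-2)*(2) - (-3)*(-1) + (2)*(4) = 1
vB = 14*e1 - 12*e2 - 4*e3 + 1*e123


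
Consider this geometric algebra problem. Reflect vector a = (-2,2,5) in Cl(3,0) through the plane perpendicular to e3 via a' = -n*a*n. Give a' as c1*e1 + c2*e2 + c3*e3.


Reflection formula: a' = -n*a*n, with n = e3 (unit vector, n^2 = 1).
For reflection through hyperplane perp to e3:
The component along e3 flips sign, others stay.
a = (-2, 2, 5)
a' = (-2, 2, -5)
a' = -2*e1 + 2*e2 - 5*e3


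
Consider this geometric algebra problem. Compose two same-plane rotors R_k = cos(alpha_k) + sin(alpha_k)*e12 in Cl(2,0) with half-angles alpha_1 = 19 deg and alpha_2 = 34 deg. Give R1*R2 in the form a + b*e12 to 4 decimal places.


Same-plane rotors commute and their half-angles add:
R1*R2 = cos(a1 + a2) + sin(a1 + a2)*e12.
a1 + a2 = 19 + 34 = 53 deg
cos(53 deg) = 0.6018
sin(53 deg) = 0.7986
R1*R2 = 0.6018 + 0.7986*e12


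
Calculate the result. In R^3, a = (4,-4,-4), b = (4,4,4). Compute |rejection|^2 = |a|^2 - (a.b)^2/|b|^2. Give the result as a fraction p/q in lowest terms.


|a|^2 = 4^2 + (-4)^2 + (-4)^2 = 48
|b|^2 = 4^2 + 4^2 + 4^2 = 48
a . b = 4*4 + (-4)*4 + (-4)*4 = -16
(a.b)^2 = (-16)^2 = 256
|rej|^2 = 48 - 256/48
= (2304 - 256)/48
= 2048/48
In lowest terms: 128/3


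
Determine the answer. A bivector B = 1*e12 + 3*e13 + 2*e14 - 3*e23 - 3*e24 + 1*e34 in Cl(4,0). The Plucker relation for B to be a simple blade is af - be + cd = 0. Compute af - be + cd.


Plucker relation: af - be + cd
a*f = 1*1 = 1
b*e = 3*(-3) = -9
c*d = 2*(-3) = -6
af - be + cd = 1 - (-9) + (-6)
= 4


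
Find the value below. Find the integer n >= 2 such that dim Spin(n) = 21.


dim Spin(n) = dim so(n) = n(n-1)/2.
Solve n(n-1)/2 = 21, i.e. n^2 - n - 42 = 0.
Discriminant = 1 + 8*21 = 169
n = (1 + sqrt(169))/2 = (1 + 13)/2 = 7


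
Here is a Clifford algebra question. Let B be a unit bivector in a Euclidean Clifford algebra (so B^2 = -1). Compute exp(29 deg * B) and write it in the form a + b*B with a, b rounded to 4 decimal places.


For a unit bivector B with B^2 = -1, the exponential series gives
e^(theta*B) = cos(theta) + sin(theta)*B (the GA analogue of Euler's formula).
theta = 29 degrees = 0.506145 rad
cos(29 deg) = 0.8746
sin(29 deg) = 0.4848
exp(theta*B) = 0.8746 + 0.4848*B


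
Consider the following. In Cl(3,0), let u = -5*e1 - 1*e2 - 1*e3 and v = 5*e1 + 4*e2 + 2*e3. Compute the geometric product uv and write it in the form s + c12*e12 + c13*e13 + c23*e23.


In Cl(3,0): e_i^2 = 1, e_ie_j = -e_je_i for i != j.
Scalar part = u . v = (-5)*5 + (-1)*4 + (-1)*2
= -25 + (-4) + (-2) = -31
e12 coeff = (-5)*4 - (-1)*5 = -20 - (-5) = -15
e13 coeff = (-5)*2 - (-1)*5 = -10 - (-5) = -5
e23 coeff = (-1)*2 - (-1)*4 = -2 - (-4) = 2
uv = -31 - 15*e12 - 5*e13 + 2*e23


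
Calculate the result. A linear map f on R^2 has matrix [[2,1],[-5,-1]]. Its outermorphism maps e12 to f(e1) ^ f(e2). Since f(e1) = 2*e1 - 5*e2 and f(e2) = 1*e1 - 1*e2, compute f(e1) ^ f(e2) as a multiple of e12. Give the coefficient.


The outermorphism of a linear map f sends e1^e2 to f(e1)^f(e2).
f(e1) = 2*e1 - 5*e2
f(e2) = 1*e1 - 1*e2
f(e1) ^ f(e2) = (2*e1 - 5*e2) ^ (1*e1 - 1*e2)
= 2*(-1)*e12 + (-5)*1*e21
= (-2 - (-5))*e12
= 3*e12
Coefficient = 3


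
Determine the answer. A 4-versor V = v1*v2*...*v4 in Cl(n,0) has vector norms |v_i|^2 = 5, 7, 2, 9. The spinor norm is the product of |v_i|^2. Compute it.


Spinor norm N(V) = |v1|^2 * |v2|^2 * ... * |v4|^2
= 5 * 7 * 2 * 9
Running product: 5, 35, 70, 630
N(V) = 630


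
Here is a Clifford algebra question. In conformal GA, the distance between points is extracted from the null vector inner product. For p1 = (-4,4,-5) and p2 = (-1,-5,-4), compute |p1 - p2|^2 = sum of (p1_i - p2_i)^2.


p1 - p2 = (-3, 9, -1)
|p1 - p2|^2 = (-3)^2 + 9^2 + (-1)^2
= 9 + 81 + 1
= 91


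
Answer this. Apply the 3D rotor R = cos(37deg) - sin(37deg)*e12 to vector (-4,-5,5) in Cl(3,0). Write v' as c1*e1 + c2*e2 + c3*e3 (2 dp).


Rotor R = cos(37deg) - sin(37deg)*e12
Rotation angle theta = 2 * 37 = 74 degrees in the e12 plane (e1 -> e2).
The component perpendicular to the plane (e3) is invariant: v'_3 = v3 = 5.00
cos(74deg) = 0.2756, sin(74deg) = 0.9613
v'_1 = v1*cos(theta) - v2*sin(theta) = -4*0.2756 - (-5)*0.9613 = 3.70
v'_2 = v1*sin(theta) + v2*cos(theta) = -4*0.9613 + (-5)*0.2756 = -5.22
v' = 3.70*e1 - 5.22*e2 + 5.00*e3
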